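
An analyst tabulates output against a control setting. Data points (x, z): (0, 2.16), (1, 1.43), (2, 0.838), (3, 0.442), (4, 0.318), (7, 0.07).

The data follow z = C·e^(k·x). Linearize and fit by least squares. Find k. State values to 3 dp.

k = -0.494

With ln zᵢ as the transformed response and xᵢ as the regressor:
Over the data: Σx = 17.0000, Σ(x)² = 79.0000, Σln z = -3.6704, Σx·ln z = -25.6428.
Normal system: [[79.0000, 17.0000]; [17.0000, 6]]·[k, ln C]ᵀ = [-25.6428, -3.6704]ᵀ.
Solving (det = 185.0000): k = -0.49438, ln C = 0.78902.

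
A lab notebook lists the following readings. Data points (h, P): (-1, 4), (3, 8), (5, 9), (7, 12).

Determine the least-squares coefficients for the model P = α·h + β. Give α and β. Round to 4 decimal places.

From the data, Σh·h = 84, Σh = 14, Σ1 = 4.
Moment sums: Σh·P = 149, ΣP = 33.
Determinant 84·4 − 14² = 140.
α = (149·4 − 14·33)/140 = 67/70; β = (84·33 − 14·149)/140 = 49/10.

α = 0.9571, β = 4.9000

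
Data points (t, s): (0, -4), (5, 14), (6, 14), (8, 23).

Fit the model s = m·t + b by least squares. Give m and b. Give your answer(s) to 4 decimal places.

m = 3.3022, b = -3.9353

XᵀX·[m, b]ᵀ = Xᵀs reads: 125·m + 19·b = 338;  19·m + 4·b = 47.
(Σt·t = 125, Σt = 19, Σ1 = 4, Σt·s = 338, Σs = 47.)
det = 125·4 − 19² = 139.
m = (338·4 − 19·47)/139 = 459/139; b = (125·47 − 19·338)/139 = -547/139.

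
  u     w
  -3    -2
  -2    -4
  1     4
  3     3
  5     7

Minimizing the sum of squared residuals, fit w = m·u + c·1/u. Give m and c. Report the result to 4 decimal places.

m = 1.0176, c = 2.6310

MᵀM·[m, c]ᵀ = Mᵀw reads: 48·m + 5·c = 62;  5·m + (1361/900)·c = 136/15.
det = 48·(1361/900) − 5² = 3569/75.
m = (62·(1361/900) − 5·(136/15))/(3569/75) = 21791/21414; c = (48·(136/15) − 5·62)/(3569/75) = 9390/3569.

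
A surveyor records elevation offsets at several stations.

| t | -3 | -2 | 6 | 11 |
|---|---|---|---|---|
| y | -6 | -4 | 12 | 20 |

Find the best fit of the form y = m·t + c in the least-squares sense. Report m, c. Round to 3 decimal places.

Entries of MᵀM: Σt·t = 170, Σt = 12, Σ1 = 4.
Right-hand side: Σt·y = 318, Σy = 22.
det = 170·4 − 12² = 536.
m = (318·4 − 12·22)/536 = 126/67; c = (170·22 − 12·318)/536 = -19/134.

m = 1.881, c = -0.142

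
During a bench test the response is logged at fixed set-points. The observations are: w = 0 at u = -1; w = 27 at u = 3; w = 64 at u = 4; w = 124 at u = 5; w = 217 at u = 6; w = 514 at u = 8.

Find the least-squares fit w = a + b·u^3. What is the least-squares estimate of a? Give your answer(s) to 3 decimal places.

Setting ∂/∂a … = 0 gives: 6·a + 943·b = 946;  943·a + 329251·b = 330365.
Δ = 6·329251 − 943² = 1086257.
a = (946·329251 − 943·330365)/1086257 = -62749/1086257; b = (6·330365 − 943·946)/1086257 = 1090112/1086257.

a = -0.058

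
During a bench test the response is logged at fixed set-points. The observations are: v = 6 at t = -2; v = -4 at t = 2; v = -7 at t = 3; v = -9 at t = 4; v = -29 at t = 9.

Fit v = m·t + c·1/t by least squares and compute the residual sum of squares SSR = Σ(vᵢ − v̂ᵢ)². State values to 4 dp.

Forming MᵀM = [[114, 5]; [5, 889/1296]] and Mᵀv = [-338, -461/36]ᵀ gives MᵀM·[m, c]ᵀ = Mᵀv.
Determinant 114·(889/1296) − 5² = 11491/216.
m = ((-338)·(889/1296) − 5·(-461/36))/(11491/216) = -108751/34473; c = (114·(-461/36) − 5·(-338))/(11491/216) = 49716/11491.
Residuals: 63910/34473, 5036/34473, 11742/11491, 87460/34473, -12510/11491; SSR = 417964/34473.

SSR = 12.1244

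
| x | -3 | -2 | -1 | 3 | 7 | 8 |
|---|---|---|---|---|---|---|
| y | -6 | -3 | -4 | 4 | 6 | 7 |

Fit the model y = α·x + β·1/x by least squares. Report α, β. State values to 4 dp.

The normal system MᵀM·[α, β]ᵀ = Mᵀy is [[136, 6]; [6, 42569/28224]]·[α, β]ᵀ = [138, 1775/168]ᵀ.
Δ = 136·(42569/28224) − 6² = 596665/3528.
α = (138·(42569/28224) − 6·(1775/168))/(596665/3528) = 2042661/2386660; β = (136·(1775/168) − 6·138)/(596665/3528) = 2148216/596665.

α = 0.8559, β = 3.6004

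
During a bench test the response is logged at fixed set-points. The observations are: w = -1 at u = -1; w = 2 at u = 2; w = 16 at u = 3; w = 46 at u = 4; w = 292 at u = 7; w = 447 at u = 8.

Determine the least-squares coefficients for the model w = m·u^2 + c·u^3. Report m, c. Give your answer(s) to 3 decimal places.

m = -1.278, c = 1.033

XᵀX·[m, c]ᵀ = Xᵀw reads: 6851·m + 50873·c = 43803;  50873·m + 384683·c = 332413.
Determinant 6851·384683 − 50873² = 47401104.
m = (43803·384683 − 50873·332413)/47401104 = -15144275/11850276; c = (6851·332413 − 50873·43803)/47401104 = 12242861/11850276.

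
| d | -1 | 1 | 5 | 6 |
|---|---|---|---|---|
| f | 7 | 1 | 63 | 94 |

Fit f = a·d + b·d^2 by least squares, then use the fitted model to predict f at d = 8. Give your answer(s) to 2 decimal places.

From the data, Σd·d = 63, Σd·d^2 = 341, Σd^2·d^2 = 1923.
For Aᵀf: Σd·f = 873, Σd^2·f = 4967.
Determinant 63·1923 − 341² = 4868.
a = (873·1923 − 341·4967)/4868 = -3742/1217; b = (63·4967 − 341·873)/4868 = 3807/1217.
At d = 8: f̂ = (-3742/1217)·(8) + (3807/1217)·(64) = 213712/1217.

f̂ = 175.61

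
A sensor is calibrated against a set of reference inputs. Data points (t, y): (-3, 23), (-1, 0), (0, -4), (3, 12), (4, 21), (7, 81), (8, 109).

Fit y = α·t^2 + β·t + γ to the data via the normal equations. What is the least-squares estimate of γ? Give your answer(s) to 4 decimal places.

γ = -2.4791

XᵀX·[α, β, γ]ᵀ = Xᵀy reads: 6916·α + 918·β + 148·γ = 11596;  918·α + 148·β + 18·γ = 1490;  148·α + 18·β + 7·γ = 242.
Row-reducing yields α = 48179/24087, β = -16360/8029, γ = -59714/24087.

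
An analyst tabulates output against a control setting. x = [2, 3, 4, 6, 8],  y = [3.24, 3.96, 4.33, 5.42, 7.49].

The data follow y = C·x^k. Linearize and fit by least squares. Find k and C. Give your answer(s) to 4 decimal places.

Taking logs, ln y = k·ln x + ln C, so regress ln y on ln x.
Σln x = 7.0493, Σ(ln x)² = 11.1437, Σln y = 7.7210, Σln x·ln y = 11.5739.
Equations: 11.1437·k + 7.0493·ln C = 11.5739;  7.0493·k + 5·ln C = 7.7210.
Solving (det = 6.0265): k = 0.57109, ln C = 0.73906, so C = exp(0.73906) = 2.09397.

k = 0.5711, C = 2.0940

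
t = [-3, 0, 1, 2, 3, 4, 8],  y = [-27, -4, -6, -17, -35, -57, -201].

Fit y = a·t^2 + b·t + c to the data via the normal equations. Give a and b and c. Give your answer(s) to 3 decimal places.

a = -2.938, b = -1.217, c = -3.736

Sums needed: Σt^2·t^2 = 4531, Σt^2·t = 585, Σt^2 = 103, Σt·t = 103, Σt = 15, Σ1 = 7.
Moment sums: Σt^2·y = -14408, Σt·y = -1900, Σy = -347.
Inverting the 3×3 Gram matrix, [a, b, c]ᵀ = [-277495/94454, -114905/94454, -176427/47227]ᵀ.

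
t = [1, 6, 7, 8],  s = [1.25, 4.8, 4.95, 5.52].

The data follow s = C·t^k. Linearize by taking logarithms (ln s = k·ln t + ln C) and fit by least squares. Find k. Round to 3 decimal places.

Taking logs, ln s = k·ln t + ln C, so regress ln s on ln t.
Σln t = 5.8171, Σ(ln t)² = 11.3210, Σln s = 5.0995, Σln t·ln s = 9.4753.
Equations: 11.3210·k + 5.8171·ln C = 9.4753;  5.8171·k + 4·ln C = 5.0995.
Slope k = (n·Σln t·ln s − Σln t·Σln s)/(n·Σ(ln t)² − (Σln t)²) = (4·9.4753 − 5.8171·5.0995)/11.4454 = 0.71966; ln C = (Σln s − k·Σln t)/n = 0.22830.

k = 0.720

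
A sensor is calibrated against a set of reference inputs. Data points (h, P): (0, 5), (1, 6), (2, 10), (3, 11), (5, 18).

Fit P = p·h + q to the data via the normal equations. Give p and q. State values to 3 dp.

p = 2.635, q = 4.203

Forming MᵀM = [[39, 11]; [11, 5]] and MᵀP = [149, 50]ᵀ gives MᵀM·[p, q]ᵀ = MᵀP.
Eliminating q: 5·(row 1) − 11·(row 2) gives 74·p = 5·149 − 11·50 = 195, so p = 195/74.
Then q = (50 − 11·(195/74))/5 = 311/74.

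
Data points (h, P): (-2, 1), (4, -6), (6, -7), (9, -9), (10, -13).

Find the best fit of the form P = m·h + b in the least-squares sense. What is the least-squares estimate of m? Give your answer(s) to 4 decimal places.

m = -1.0461

Sums needed: Σh·h = 237, Σh = 27, Σ1 = 5.
And Σh·P = -279, ΣP = -34.
So XᵀX·[m, b]ᵀ = XᵀP: [[237, 27]; [27, 5]]·[m, b]ᵀ = [-279, -34]ᵀ.
Δ = 237·5 − 27² = 456.
m = ((-279)·5 − 27·(-34))/456 = -159/152; b = (237·(-34) − 27·(-279))/456 = -175/152.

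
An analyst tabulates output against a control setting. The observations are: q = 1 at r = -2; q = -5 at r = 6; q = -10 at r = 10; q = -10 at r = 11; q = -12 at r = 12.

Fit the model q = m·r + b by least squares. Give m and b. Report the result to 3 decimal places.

m = -0.912, b = -0.454

From the data, Σr·r = 405, Σr = 37, Σ1 = 5.
And Σr·q = -386, Σq = -36.
Determinant 405·5 − 37² = 656.
m = ((-386)·5 − 37·(-36))/656 = -299/328; b = (405·(-36) − 37·(-386))/656 = -149/328.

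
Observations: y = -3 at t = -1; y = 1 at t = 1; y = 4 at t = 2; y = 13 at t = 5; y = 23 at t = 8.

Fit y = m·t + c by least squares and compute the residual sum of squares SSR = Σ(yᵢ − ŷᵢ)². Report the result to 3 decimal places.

Sums needed: Σt·t = 95, Σt = 15, Σ1 = 5.
And Σt·y = 261, Σy = 38.
Normal equations: [[95, 15]; [15, 5]]·[m, c]ᵀ = [261, 38]ᵀ.
Determinant 95·5 − 15² = 250.
m = (261·5 − 15·38)/250 = 147/50; c = (95·38 − 15·261)/250 = -61/50.
Residuals: 29/25, -18/25, -33/50, -12/25, 7/10; SSR = 151/50.

SSR = 3.020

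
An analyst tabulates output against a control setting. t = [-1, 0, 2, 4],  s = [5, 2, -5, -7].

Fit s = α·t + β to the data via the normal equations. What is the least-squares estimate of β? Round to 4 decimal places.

β = 1.8644

The normal system AᵀA·[α, β]ᵀ = Aᵀs is [[21, 5]; [5, 4]]·[α, β]ᵀ = [-43, -5]ᵀ.
det = 21·4 − 5² = 59.
α = ((-43)·4 − 5·(-5))/59 = -147/59; β = (21·(-5) − 5·(-43))/59 = 110/59.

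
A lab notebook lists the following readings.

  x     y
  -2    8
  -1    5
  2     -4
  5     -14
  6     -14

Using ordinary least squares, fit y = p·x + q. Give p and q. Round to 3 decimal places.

p = -2.900, q = 2.000

The normal equations are: 70·p + 10·q = -183;  10·p + 5·q = -19.
Determinant 70·5 − 10² = 250.
p = ((-183)·5 − 10·(-19))/250 = -29/10; q = (70·(-19) − 10·(-183))/250 = 2.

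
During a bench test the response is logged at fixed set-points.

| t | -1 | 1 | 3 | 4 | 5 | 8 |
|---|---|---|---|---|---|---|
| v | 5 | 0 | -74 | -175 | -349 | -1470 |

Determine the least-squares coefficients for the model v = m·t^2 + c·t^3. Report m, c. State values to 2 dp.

m = 1.01, c = -3.00

Setting ∂/∂m … = 0 gives: 5060·m + 37160·c = -106266;  37160·m + 282596·c = -809468.
Δ = 5060·282596 − 37160² = 49070160.
m = ((-106266)·282596 − 37160·(-809468))/49070160 = 6185543/6133770; c = (5060·(-809468) − 37160·(-106266))/49070160 = -1838294/613377.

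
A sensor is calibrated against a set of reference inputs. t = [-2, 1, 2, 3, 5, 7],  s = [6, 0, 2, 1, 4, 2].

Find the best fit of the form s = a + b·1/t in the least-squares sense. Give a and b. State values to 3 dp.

Forming MᵀM = [[6, 176/105]; [176/105, 36857/22050]] and Mᵀs = [15, -61/105]ᵀ gives MᵀM·[a, b]ᵀ = Mᵀs.
Eliminating b: (36857/22050)·(row 1) − (176/105)·(row 2) gives (15919/2205)·a = (36857/22050)·15 − (176/105)·(-61/105) = 574327/22050, so a = 574327/159190.
Then b = ((-61/105) − (176/105)·(574327/159190))/(36857/22050) = -63126/15919.

a = 3.608, b = -3.965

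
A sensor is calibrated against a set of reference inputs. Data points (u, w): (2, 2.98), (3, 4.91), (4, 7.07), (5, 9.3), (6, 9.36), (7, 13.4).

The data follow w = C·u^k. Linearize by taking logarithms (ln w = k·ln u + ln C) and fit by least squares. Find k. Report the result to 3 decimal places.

Taking logs, ln w = k·ln u + ln C, so regress ln w on ln u.
XᵀX = [[13.1965, 8.5252]; [8.5252, 6]], rhs = [17.8628, 11.7008]ᵀ  (here Σln u = 8.5252, Σ(ln u)² = 13.1965, Σln w = 11.7008, Σln u·ln w = 17.8628).
Δ = 13.1965·6 − (8.5252)² = 6.5005; k = (17.8628·6 − 8.5252·11.7008)/6.5005 = 1.14238, ln C = (13.1965·11.7008 − 8.5252·17.8628)/6.5005 = 0.32696.

k = 1.142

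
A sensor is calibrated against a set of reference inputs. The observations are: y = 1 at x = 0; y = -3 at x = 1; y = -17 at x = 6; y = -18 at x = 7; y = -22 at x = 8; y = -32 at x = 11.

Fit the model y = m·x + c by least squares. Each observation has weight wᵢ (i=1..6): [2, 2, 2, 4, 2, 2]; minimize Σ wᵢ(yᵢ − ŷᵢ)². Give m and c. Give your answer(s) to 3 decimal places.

Normal-equation sums: Σwᵢ·x·x = 640, Σwᵢ·x = 80, Σwᵢ·1 = 14.
Moment sums: Σwᵢ·x·y = -1770, Σwᵢ·y = -218.
AᵀWA·[m, c]ᵀ = AᵀWy becomes [[640, 80]; [80, 14]]·[m, c]ᵀ = [-1770, -218]ᵀ.
Δ = 640·14 − 80² = 2560.
m = ((-1770)·14 − 80·(-218))/2560 = -367/128; c = (640·(-218) − 80·(-1770))/2560 = 13/16.

m = -2.867, c = 0.813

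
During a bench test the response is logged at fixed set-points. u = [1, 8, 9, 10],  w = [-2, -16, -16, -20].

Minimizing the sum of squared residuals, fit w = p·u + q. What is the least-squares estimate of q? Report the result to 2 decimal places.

From the data, Σu·u = 246, Σu = 28, Σ1 = 4.
Moment sums: Σu·w = -474, Σw = -54.
Eliminating q: 4·(row 1) − 28·(row 2) gives 200·p = 4·(-474) − 28·(-54) = -384, so p = -48/25.
Then q = ((-54) − 28·(-48/25))/4 = -3/50.

q = -0.06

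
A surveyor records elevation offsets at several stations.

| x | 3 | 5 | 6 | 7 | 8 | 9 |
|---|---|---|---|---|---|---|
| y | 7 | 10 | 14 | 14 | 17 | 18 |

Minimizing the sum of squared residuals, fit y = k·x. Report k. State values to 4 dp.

Forming MᵀM = [[264]] and Mᵀy = [551]ᵀ gives MᵀM·[k]ᵀ = Mᵀy.
Hence k = 551 / 264 ≈ 2.08712.

k = 2.0871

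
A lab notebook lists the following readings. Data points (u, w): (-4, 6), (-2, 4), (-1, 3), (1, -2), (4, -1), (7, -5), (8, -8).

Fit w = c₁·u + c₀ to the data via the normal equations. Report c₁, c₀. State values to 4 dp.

Normal-equation sums: Σu·u = 151, Σu = 13, Σ1 = 7.
And Σu·w = -140, Σw = -3.
Normal equations: [[151, 13]; [13, 7]]·[c₁, c₀]ᵀ = [-140, -3]ᵀ.
Eliminating c₀: 7·(row 1) − 13·(row 2) gives 888·c₁ = 7·(-140) − 13·(-3) = -941, so c₁ = -941/888.
Then c₀ = ((-3) − 13·(-941/888))/7 = 1367/888.

c₁ = -1.0597, c₀ = 1.5394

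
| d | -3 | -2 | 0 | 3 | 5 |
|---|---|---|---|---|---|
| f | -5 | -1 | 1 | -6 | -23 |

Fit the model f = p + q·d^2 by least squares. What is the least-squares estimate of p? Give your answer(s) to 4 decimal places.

Compute the Gram sums: Σ1 = 5, Σd^2 = 47, Σd^2·d^2 = 803.
For Mᵀf: Σf = -34, Σd^2·f = -678.
MᵀM·[p, q]ᵀ = Mᵀf becomes [[5, 47]; [47, 803]]·[p, q]ᵀ = [-34, -678]ᵀ.
Eliminating q: 803·(row 1) − 47·(row 2) gives 1806·p = 803·(-34) − 47·(-678) = 4564, so p = 326/129.
Then q = ((-678) − 47·(326/129))/803 = -128/129.

p = 2.5271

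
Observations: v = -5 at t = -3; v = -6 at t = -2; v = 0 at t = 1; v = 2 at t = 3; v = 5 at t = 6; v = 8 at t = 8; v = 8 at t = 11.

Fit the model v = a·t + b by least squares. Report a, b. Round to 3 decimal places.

Normal-equation sums: Σt·t = 244, Σt = 24, Σ1 = 7.
And Σt·v = 215, Σv = 12.
So MᵀM·[a, b]ᵀ = Mᵀv: [[244, 24]; [24, 7]]·[a, b]ᵀ = [215, 12]ᵀ.
Determinant 244·7 − 24² = 1132.
a = (215·7 − 24·12)/1132 = 1217/1132; b = (244·12 − 24·215)/1132 = -558/283.

a = 1.075, b = -1.972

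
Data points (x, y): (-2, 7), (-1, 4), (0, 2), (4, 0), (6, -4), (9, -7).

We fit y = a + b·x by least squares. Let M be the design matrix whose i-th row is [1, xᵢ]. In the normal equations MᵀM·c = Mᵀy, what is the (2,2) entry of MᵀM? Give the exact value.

138

Row 2 ↔ basis x, column 2 ↔ basis x, so (MᵀM)_{2,2} = Σᵢ (x)·(x) = (-2)·(-2) + (-1)·(-1) + (0)·(0) + (4)·(4) + (6)·(6) + (9)·(9) = 138.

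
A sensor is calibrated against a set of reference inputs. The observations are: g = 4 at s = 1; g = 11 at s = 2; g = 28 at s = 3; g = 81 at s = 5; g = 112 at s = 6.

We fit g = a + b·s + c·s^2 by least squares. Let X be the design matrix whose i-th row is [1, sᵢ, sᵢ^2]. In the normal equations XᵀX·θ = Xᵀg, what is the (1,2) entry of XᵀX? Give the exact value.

Row 1 ↔ basis 1, column 2 ↔ basis s, so (XᵀX)_{1,2} = Σᵢ s = (1)·(1) + (1)·(2) + (1)·(3) + (1)·(5) + (1)·(6) = 17.

17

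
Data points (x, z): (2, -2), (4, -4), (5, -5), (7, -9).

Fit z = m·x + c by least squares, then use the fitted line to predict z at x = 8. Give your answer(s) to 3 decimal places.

ẑ = -9.846

Compute the Gram sums: Σx·x = 94, Σx = 18, Σ1 = 4.
And Σx·z = -108, Σz = -20.
MᵀM·[m, c]ᵀ = Mᵀz becomes [[94, 18]; [18, 4]]·[m, c]ᵀ = [-108, -20]ᵀ.
Determinant 94·4 − 18² = 52.
m = ((-108)·4 − 18·(-20))/52 = -18/13; c = (94·(-20) − 18·(-108))/52 = 16/13.
At x = 8: ẑ = (-18/13)·(8) + (16/13)·(1) = -128/13.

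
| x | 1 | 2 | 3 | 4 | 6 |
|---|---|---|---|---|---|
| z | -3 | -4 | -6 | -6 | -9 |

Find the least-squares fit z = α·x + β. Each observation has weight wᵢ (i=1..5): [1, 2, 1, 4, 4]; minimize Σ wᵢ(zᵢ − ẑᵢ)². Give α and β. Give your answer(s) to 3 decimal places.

α = -1.206, β = -1.593

Normal-equation sums: Σwᵢ·x·x = 226, Σwᵢ·x = 48, Σwᵢ·1 = 12.
Right-hand side: Σwᵢ·x·z = -349, Σwᵢ·z = -77.
AᵀWA·[α, β]ᵀ = AᵀWz becomes [[226, 48]; [48, 12]]·[α, β]ᵀ = [-349, -77]ᵀ.
Eliminating β: 12·(row 1) − 48·(row 2) gives 408·α = 12·(-349) − 48·(-77) = -492, so α = -41/34.
Then β = ((-77) − 48·(-41/34))/12 = -325/204.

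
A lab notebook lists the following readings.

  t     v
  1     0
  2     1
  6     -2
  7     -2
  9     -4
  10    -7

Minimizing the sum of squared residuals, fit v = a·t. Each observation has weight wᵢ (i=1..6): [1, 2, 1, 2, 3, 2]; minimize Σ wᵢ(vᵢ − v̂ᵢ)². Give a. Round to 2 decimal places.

a = -0.48

With design matrix M, MᵀWM = [[586]] and MᵀWv = [-284]ᵀ.
Hence a = -284 / 586 ≈ -0.484642.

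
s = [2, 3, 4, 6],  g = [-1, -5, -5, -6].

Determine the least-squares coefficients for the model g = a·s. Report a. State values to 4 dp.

a = -1.1231

AᵀA·[a]ᵀ = Aᵀg reads: 65·a = -73.
(Σs·s = 65, Σs·g = -73.)
Hence a = -73 / 65 ≈ -1.12308.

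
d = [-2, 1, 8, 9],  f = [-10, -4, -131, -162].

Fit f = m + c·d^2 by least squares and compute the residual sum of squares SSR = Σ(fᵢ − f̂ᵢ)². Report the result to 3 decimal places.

From the data, Σ1 = 4, Σd^2 = 150, Σd^2·d^2 = 10674.
Right-hand side: Σf = -307, Σd^2·f = -21550.
AᵀA·[m, c]ᵀ = Aᵀf becomes [[4, 150]; [150, 10674]]·[m, c]ᵀ = [-307, -21550]ᵀ.
Determinant 4·10674 − 150² = 20196.
m = ((-307)·10674 − 150·(-21550))/20196 = -673/306; c = (4·(-21550) − 150·(-307))/20196 = -1825/918.
Residuals: 139/918, 86/459, -1439/918, 188/153; SSR = 3695/918.

SSR = 4.025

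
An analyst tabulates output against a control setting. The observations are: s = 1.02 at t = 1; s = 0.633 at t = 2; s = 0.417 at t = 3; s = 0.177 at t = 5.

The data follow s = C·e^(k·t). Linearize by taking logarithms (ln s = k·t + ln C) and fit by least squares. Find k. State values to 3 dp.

Taking logs, ln s = k·t + ln C, so regress ln s on t.
Over the data: Σt = 11.0000, Σ(t)² = 39.0000, Σln s = -3.0438, Σt·ln s = -12.1768.
Normal system: [[39.0000, 11.0000]; [11.0000, 4]]·[k, ln C]ᵀ = [-12.1768, -3.0438]ᵀ.
Solving (det = 35.0000): k = -0.43503, ln C = 0.43538.

k = -0.435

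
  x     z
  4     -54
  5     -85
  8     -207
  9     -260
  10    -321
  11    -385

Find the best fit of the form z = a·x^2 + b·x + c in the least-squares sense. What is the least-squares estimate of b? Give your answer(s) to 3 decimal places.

b = -2.083

AᵀA·[a, b, c]ᵀ = Aᵀz reads: 36179·a + 3761·b + 407·c = -115982;  3761·a + 407·b + 47·c = -12082;  407·a + 47·b + 6·c = -1312.
(Σx^2·x^2 = 36179, Σx^2·x = 3761, Σx^2 = 407, Σx·x = 407, Σx = 47, Σ1 = 6, Σx^2·z = -115982, Σx·z = -12082, Σz = -1312.)
Row-reducing yields a = -21197/7044, b = -14671/7044, c = 2083/1174.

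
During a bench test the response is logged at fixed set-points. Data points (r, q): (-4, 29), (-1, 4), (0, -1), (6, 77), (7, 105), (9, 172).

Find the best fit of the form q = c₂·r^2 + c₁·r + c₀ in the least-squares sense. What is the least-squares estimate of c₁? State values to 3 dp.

From the data, Σr^2·r^2 = 10515, Σr^2·r = 1223, Σr^2 = 183, Σr·r = 183, Σr = 17, Σ1 = 6.
Moment sums: Σr^2·q = 22317, Σr·q = 2625, Σq = 386.
Row-reducing yields c₂ = 205715/101328, c₁ = 25317/33776, c₀ = 14633/50664.

c₁ = 0.750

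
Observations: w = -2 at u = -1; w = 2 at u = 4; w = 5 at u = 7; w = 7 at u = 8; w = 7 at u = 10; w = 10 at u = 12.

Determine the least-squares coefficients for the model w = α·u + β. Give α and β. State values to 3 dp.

α = 0.910, β = -1.233

Forming MᵀM = [[374, 40]; [40, 6]] and Mᵀw = [291, 29]ᵀ gives MᵀM·[α, β]ᵀ = Mᵀw.
Eliminating β: 6·(row 1) − 40·(row 2) gives 644·α = 6·291 − 40·29 = 586, so α = 293/322.
Then β = (29 − 40·(293/322))/6 = -397/322.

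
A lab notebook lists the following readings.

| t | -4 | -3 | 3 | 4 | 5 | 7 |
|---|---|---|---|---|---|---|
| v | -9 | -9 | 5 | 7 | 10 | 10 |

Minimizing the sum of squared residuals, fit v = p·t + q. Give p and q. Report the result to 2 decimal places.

The normal system MᵀM·[p, q]ᵀ = Mᵀv is [[124, 12]; [12, 6]]·[p, q]ᵀ = [226, 14]ᵀ.
Eliminating q: 6·(row 1) − 12·(row 2) gives 600·p = 6·226 − 12·14 = 1188, so p = 99/50.
Then q = (14 − 12·(99/50))/6 = -122/75.

p = 1.98, q = -1.63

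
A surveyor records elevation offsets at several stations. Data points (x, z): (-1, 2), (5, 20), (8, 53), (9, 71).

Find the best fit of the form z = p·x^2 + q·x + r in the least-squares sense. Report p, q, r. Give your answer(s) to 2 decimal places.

Compute the Gram sums: Σx^2·x^2 = 11283, Σx^2·x = 1365, Σx^2 = 171, Σx·x = 171, Σx = 21, Σ1 = 4.
For Mᵀz: Σx^2·z = 9645, Σx·z = 1161, Σz = 146.
Normal equations: [[11283, 1365, 171]; [1365, 171, 21]; [171, 21, 4]]·[p, q, r]ᵀ = [9645, 1161, 146]ᵀ.
Inverting the 3×3 Gram matrix, [p, q, r]ᵀ = [4985/5116, -5119/5116, 125/1279]ᵀ.

p = 0.97, q = -1.00, r = 0.10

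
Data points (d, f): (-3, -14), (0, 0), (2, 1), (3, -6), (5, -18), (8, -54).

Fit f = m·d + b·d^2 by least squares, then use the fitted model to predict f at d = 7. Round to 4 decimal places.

f̂ = -39.9566

AᵀA·[m, b]ᵀ = Aᵀf reads: 111·m + 645·b = -496;  645·m + 4899·b = -4082.
Determinant 111·4899 − 645² = 127764.
m = ((-496)·4899 − 645·(-4082))/127764 = 537/338; b = (111·(-4082) − 645·(-496))/127764 = -1057/1014.
At d = 7: f̂ = (537/338)·(7) + (-1057/1014)·(49) = -20258/507.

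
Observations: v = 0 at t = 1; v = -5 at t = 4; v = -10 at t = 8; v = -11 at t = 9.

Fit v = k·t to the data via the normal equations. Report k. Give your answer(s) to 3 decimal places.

Forming MᵀM = [[162]] and Mᵀv = [-199]ᵀ gives MᵀM·[k]ᵀ = Mᵀv.
Hence k = -199 / 162 ≈ -1.2284.

k = -1.228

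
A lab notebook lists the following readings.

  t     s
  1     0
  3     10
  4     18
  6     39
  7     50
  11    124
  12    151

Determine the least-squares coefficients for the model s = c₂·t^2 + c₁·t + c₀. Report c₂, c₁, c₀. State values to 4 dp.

From the data, Σt^2·t^2 = 39412, Σt^2·t = 3710, Σt^2 = 376, Σt·t = 376, Σt = 44, Σ1 = 7.
For Xᵀs: Σt^2·s = 40980, Σt·s = 3862, Σs = 392.
Solving the 3×3 system (Gaussian elimination) gives c₂ = 8209/8109, c₁ = 2840/8109, c₀ = -4688/8109.

c₂ = 1.0123, c₁ = 0.3502, c₀ = -0.5781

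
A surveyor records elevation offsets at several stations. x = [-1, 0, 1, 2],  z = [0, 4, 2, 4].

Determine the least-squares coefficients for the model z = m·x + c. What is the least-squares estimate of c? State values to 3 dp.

c = 2.000

Compute the Gram sums: Σx·x = 6, Σx = 2, Σ1 = 4.
For Mᵀz: Σx·z = 10, Σz = 10.
So MᵀM·[m, c]ᵀ = Mᵀz: [[6, 2]; [2, 4]]·[m, c]ᵀ = [10, 10]ᵀ.
det = 6·4 − 2² = 20.
m = (10·4 − 2·10)/20 = 1; c = (6·10 − 2·10)/20 = 2.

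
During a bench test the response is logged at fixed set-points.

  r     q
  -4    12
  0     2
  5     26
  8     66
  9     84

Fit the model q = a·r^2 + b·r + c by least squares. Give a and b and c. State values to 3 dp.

Normal-equation sums: Σr^2·r^2 = 11538, Σr^2·r = 1302, Σr^2 = 186, Σr·r = 186, Σr = 18, Σ1 = 5.
Right-hand side: Σr^2·q = 11870, Σr·q = 1366, Σq = 190.
Row-reducing yields a = 31397/33306, b = 23591/33306, c = 2122/5551.

a = 0.943, b = 0.708, c = 0.382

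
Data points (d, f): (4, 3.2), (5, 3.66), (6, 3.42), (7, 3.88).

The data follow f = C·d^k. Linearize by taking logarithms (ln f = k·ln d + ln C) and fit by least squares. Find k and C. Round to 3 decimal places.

With ln fᵢ as the transformed response and ln dᵢ as the regressor:
Σln d = 6.7334, Σ(ln d)² = 11.5091, Σln f = 5.0461, Σln d·ln f = 8.5422.
Normal system: [[11.5091, 6.7334]; [6.7334, 4]]·[k, ln C]ᵀ = [8.5422, 5.0461]ᵀ.
Δ = 11.5091·4 − (6.7334)² = 0.6976; k = (8.5422·4 − 6.7334·5.0461)/0.6976 = 0.27450, ln C = (11.5091·5.0461 − 6.7334·8.5422)/0.6976 = 0.79944, so C = exp(0.79944) = 2.22429.

k = 0.275, C = 2.224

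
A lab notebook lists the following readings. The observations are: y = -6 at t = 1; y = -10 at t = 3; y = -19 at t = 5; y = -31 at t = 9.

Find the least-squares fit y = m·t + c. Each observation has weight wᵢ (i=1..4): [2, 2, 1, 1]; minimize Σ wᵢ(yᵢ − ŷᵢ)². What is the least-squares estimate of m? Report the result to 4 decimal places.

With design matrix A, AᵀWA = [[126, 22]; [22, 6]] and AᵀWy = [-446, -82]ᵀ.
Determinant 126·6 − 22² = 272.
m = ((-446)·6 − 22·(-82))/272 = -109/34; c = (126·(-82) − 22·(-446))/272 = -65/34.

m = -3.2059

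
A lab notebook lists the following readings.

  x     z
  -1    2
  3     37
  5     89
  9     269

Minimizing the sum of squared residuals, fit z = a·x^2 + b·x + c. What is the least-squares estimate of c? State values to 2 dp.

c = 1.62

Sums needed: Σx^2·x^2 = 7268, Σx^2·x = 880, Σx^2 = 116, Σx·x = 116, Σx = 16, Σ1 = 4.
For Mᵀz: Σx^2·z = 24349, Σx·z = 2975, Σz = 397.
Solving the 3×3 system (Gaussian elimination) gives a = 145/48, b = 391/156, c = 337/208.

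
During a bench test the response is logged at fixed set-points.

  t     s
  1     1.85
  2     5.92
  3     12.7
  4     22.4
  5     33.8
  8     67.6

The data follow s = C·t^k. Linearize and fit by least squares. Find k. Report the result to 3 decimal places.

Linearized form: ln s = k·ln t + ln C. From the 6 transformed points,
Σln t = 6.8669, Σ(ln t)² = 10.5236, Σln s = 15.7783, Σln t·ln s = 22.7629.
Equations: 10.5236·k + 6.8669·ln C = 22.7629;  6.8669·k + 6·ln C = 15.7783.
Solving (det = 15.9867): k = 1.76578, ln C = 0.60879.

k = 1.766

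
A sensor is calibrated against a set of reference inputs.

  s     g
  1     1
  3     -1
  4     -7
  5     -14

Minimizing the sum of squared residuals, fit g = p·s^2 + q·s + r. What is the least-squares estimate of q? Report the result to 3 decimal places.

q = 3.959

The normal equations are: 963·p + 217·q + 51·r = -470;  217·p + 51·q + 13·r = -100;  51·p + 13·q + 4·r = -21.
(Σs^2·s^2 = 963, Σs^2·s = 217, Σs^2 = 51, Σs·s = 51, Σs = 13, Σ1 = 4, Σs^2·g = -470, Σs·g = -100, Σg = -21.)
Inverting the 3×3 Gram matrix, [p, q, r]ᵀ = [-57/44, 871/220, -8/5]ᵀ.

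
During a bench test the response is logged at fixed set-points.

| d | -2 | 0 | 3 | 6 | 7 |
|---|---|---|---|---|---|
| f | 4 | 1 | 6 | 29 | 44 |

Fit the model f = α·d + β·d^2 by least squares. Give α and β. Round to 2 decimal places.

The normal equations are: 98·α + 578·β = 492;  578·α + 3794·β = 3270.
(Σd·d = 98, Σd·d^2 = 578, Σd^2·d^2 = 3794, Σd·f = 492, Σd^2·f = 3270.)
Determinant 98·3794 − 578² = 37728.
α = (492·3794 − 578·3270)/37728 = -1951/3144; β = (98·3270 − 578·492)/37728 = 3007/3144.

α = -0.62, β = 0.96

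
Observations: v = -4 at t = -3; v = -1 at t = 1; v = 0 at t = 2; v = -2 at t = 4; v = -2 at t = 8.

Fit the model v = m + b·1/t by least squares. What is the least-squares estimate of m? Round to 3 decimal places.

Entries of MᵀM: Σ1 = 5, Σ1/t = 37/24, Σ1/t·1/t = 829/576.
Right-hand side: Σv = -9, Σ1/t·v = -5/12.
MᵀM·[m, b]ᵀ = Mᵀv becomes [[5, 37/24]; [37/24, 829/576]]·[m, b]ᵀ = [-9, -5/12]ᵀ.
Δ = 5·(829/576) − (37/24)² = 347/72.
m = ((-9)·(829/576) − (37/24)·(-5/12))/(347/72) = -7091/2776; b = (5·(-5/12) − (37/24)·(-9))/(347/72) = 849/347.

m = -2.554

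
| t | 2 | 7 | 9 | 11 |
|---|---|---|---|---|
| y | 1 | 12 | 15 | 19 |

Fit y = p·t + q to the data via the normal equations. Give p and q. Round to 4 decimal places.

The normal equations are: 255·p + 29·q = 430;  29·p + 4·q = 47.
(Σt·t = 255, Σt = 29, Σ1 = 4, Σt·y = 430, Σy = 47.)
Δ = 255·4 − 29² = 179.
p = (430·4 − 29·47)/179 = 357/179; q = (255·47 − 29·430)/179 = -485/179.

p = 1.9944, q = -2.7095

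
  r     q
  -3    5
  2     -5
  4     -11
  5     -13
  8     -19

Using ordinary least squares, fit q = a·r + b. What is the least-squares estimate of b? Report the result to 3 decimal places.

b = -1.491

The normal system AᵀA·[a, b]ᵀ = Aᵀq is [[118, 16]; [16, 5]]·[a, b]ᵀ = [-286, -43]ᵀ.
Eliminating b: 5·(row 1) − 16·(row 2) gives 334·a = 5·(-286) − 16·(-43) = -742, so a = -371/167.
Then b = ((-43) − 16·(-371/167))/5 = -249/167.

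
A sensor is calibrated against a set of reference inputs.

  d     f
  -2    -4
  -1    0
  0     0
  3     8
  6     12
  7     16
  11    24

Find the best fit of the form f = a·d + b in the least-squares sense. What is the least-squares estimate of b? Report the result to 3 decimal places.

b = 0.830

Compute the Gram sums: Σd·d = 220, Σd = 24, Σ1 = 7.
And Σd·f = 480, Σf = 56.
Eliminating b: 7·(row 1) − 24·(row 2) gives 964·a = 7·480 − 24·56 = 2016, so a = 504/241.
Then b = (56 − 24·(504/241))/7 = 200/241.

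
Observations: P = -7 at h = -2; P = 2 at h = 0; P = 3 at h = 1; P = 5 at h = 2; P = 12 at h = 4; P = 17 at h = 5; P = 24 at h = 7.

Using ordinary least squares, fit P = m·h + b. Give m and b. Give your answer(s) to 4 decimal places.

Normal-equation sums: Σh·h = 99, Σh = 17, Σ1 = 7.
Right-hand side: Σh·P = 328, ΣP = 56.
AᵀA·[m, b]ᵀ = AᵀP becomes [[99, 17]; [17, 7]]·[m, b]ᵀ = [328, 56]ᵀ.
Δ = 99·7 − 17² = 404.
m = (328·7 − 17·56)/404 = 336/101; b = (99·56 − 17·328)/404 = -8/101.

m = 3.3267, b = -0.0792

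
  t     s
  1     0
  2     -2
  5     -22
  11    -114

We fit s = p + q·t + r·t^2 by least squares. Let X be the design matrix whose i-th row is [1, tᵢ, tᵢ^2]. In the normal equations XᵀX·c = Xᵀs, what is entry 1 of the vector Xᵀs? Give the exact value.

Entry 1 ↔ basis 1, so (Xᵀs)_{1} = Σᵢ sᵢ = (1)·(0) + (1)·(-2) + (1)·(-22) + (1)·(-114) = -138.

-138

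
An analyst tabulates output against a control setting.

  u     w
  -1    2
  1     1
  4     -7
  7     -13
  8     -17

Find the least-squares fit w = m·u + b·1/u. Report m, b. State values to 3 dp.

Entries of AᵀA: Σu·u = 131, Σu·1/u = 5, Σ1/u·1/u = 6581/3136.
Moment sums: Σu·w = -256, Σ1/u·w = -377/56.
det = 131·(6581/3136) − 5² = 783711/3136.
m = ((-256)·(6581/3136) − 5·(-377/56))/(783711/3136) = -175464/87079; b = (131·(-377/56) − 5·(-256))/(783711/3136) = 138712/87079.

m = -2.015, b = 1.593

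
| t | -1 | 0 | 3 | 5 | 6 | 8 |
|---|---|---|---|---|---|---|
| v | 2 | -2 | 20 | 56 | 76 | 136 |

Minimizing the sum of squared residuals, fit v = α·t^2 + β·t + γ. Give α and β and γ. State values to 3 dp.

The normal system AᵀA·[α, β, γ]ᵀ = Aᵀv is [[6099, 879, 135]; [879, 135, 21]; [135, 21, 6]]·[α, β, γ]ᵀ = [13022, 1882, 288]ᵀ.
Inverting the 3×3 Gram matrix, [α, β, γ]ᵀ = [1307/640, 1369/1920, -427/960]ᵀ.

α = 2.042, β = 0.713, γ = -0.445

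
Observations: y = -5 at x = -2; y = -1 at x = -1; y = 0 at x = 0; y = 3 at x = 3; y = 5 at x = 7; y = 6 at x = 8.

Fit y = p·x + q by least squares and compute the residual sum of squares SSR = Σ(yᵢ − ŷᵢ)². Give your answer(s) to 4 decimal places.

Compute the Gram sums: Σx·x = 127, Σx = 15, Σ1 = 6.
Right-hand side: Σx·y = 103, Σy = 8.
So MᵀM·[p, q]ᵀ = Mᵀy: [[127, 15]; [15, 6]]·[p, q]ᵀ = [103, 8]ᵀ.
det = 127·6 − 15² = 537.
p = (103·6 − 15·8)/537 = 166/179; q = (127·8 − 15·103)/537 = -529/537.
Residuals: -1160/537, 490/537, 529/537, 646/537, -272/537, -233/537; SSR = 4490/537.

SSR = 8.3613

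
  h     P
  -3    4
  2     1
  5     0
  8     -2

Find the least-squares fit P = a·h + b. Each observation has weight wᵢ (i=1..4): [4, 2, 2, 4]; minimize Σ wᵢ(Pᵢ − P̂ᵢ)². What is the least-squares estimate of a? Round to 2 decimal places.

a = -0.54

With design matrix A, AᵀWA = [[350, 34]; [34, 12]] and AᵀWP = [-108, 10]ᵀ.
Determinant 350·12 − 34² = 3044.
a = ((-108)·12 − 34·10)/3044 = -409/761; b = (350·10 − 34·(-108))/3044 = 1793/761.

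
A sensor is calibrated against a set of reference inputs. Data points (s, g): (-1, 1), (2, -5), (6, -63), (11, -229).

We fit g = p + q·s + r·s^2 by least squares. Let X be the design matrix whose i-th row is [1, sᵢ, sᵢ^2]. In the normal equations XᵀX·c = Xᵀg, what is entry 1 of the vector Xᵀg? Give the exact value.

Entry 1 ↔ basis 1, so (Xᵀg)_{1} = Σᵢ gᵢ = (1)·(1) + (1)·(-5) + (1)·(-63) + (1)·(-229) = -296.

-296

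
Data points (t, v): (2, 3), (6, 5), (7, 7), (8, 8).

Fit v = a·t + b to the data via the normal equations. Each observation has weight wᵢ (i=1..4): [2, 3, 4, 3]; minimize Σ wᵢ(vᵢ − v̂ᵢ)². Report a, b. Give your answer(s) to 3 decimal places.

Setting ∂/∂a … = 0 gives: 504·a + 74·b = 490;  74·a + 12·b = 73.
Eliminating b: 12·(row 1) − 74·(row 2) gives 572·a = 12·490 − 74·73 = 478, so a = 239/286.
Then b = (73 − 74·(239/286))/12 = 133/143.

a = 0.836, b = 0.930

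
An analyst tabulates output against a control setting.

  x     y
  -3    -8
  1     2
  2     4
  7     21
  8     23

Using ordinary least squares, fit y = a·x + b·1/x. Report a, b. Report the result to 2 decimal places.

a = 2.93, b = -1.52

Sums needed: Σx·x = 127, Σx·1/x = 5, Σ1/x·1/x = 39433/28224.
Moment sums: Σx·y = 365, Σ1/x·y = 301/24.
det = 127·(39433/28224) − 5² = 4302391/28224.
a = (365·(39433/28224) − 5·(301/24))/(4302391/28224) = 12623165/4302391; b = (127·(301/24) − 5·365)/(4302391/28224) = -6553848/4302391.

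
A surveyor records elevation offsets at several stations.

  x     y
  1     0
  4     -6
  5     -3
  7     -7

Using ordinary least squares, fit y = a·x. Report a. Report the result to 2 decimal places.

a = -0.97

Sums needed: Σx·x = 91.
And Σx·y = -88.
So MᵀM·[a]ᵀ = Mᵀy: [[91]]·[a]ᵀ = [-88]ᵀ.
a = (-88)/91 = -0.967033.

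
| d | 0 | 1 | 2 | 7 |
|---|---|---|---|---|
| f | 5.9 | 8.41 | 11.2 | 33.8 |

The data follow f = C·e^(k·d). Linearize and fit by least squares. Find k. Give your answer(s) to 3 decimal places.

Linearized form: ln f = k·d + ln C. From the 4 transformed points,
Σd = 10.0000, Σ(d)² = 54.0000, Σln f = 9.8407, Σd·ln f = 31.6045.
Equations: 54.0000·k + 10.0000·ln C = 31.6045;  10.0000·k + 4·ln C = 9.8407.
Solving (det = 116.0000): k = 0.24147, ln C = 1.85651.

k = 0.241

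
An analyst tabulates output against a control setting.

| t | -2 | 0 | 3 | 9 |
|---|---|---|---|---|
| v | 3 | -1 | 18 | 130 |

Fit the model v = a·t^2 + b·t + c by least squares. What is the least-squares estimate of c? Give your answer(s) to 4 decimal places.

c = -0.0961

Sums needed: Σt^2·t^2 = 6658, Σt^2·t = 748, Σt^2 = 94, Σt·t = 94, Σt = 10, Σ1 = 4.
Right-hand side: Σt^2·v = 10704, Σt·v = 1218, Σv = 150.
Normal equations: [[6658, 748, 94]; [748, 94, 10]; [94, 10, 4]]·[a, b, c]ᵀ = [10704, 1218, 150]ᵀ.
Inverting the 3×3 Gram matrix, [a, b, c]ᵀ = [1747/1217, 1880/1217, -117/1217]ᵀ.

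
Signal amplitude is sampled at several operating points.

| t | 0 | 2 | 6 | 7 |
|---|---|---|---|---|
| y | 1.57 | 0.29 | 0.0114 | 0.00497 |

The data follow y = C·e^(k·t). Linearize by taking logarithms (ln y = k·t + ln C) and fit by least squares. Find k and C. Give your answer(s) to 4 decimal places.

With ln yᵢ as the transformed response and tᵢ as the regressor:
Σt = 15.0000, Σ(t)² = 89.0000, Σln y = -10.5653, Σt·ln y = -66.4509.
Equations: 89.0000·k + 15.0000·ln C = -66.4509;  15.0000·k + 4·ln C = -10.5653.
Solving (det = 131.0000): k = -0.81927, ln C = 0.43095, so C = exp(0.43095) = 1.53872.

k = -0.8193, C = 1.5387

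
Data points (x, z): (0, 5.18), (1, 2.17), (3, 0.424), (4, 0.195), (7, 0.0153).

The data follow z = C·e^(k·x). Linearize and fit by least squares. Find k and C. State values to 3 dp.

With ln zᵢ as the transformed response and xᵢ as the regressor:
Σx = 15.0000, Σ(x)² = 75.0000, Σln z = -4.2531, Σx·ln z = -37.5977.
Equations: 75.0000·k + 15.0000·ln C = -37.5977;  15.0000·k + 5·ln C = -4.2531.
Solving (det = 150.0000): k = -0.82794, ln C = 1.63319, so C = exp(1.63319) = 5.12020.

k = -0.828, C = 5.120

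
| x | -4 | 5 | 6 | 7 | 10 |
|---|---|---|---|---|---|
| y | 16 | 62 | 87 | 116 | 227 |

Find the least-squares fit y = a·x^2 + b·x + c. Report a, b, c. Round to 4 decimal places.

Normal-equation sums: Σx^2·x^2 = 14578, Σx^2·x = 1620, Σx^2 = 226, Σx·x = 226, Σx = 24, Σ1 = 5.
And Σx^2·y = 33322, Σx·y = 3850, Σy = 508.
So MᵀM·[a, b, c]ᵀ = Mᵀy: [[14578, 1620, 226]; [1620, 226, 24]; [226, 24, 5]]·[a, b, c]ᵀ = [33322, 3850, 508]ᵀ.
Inverting the 3×3 Gram matrix, [a, b, c]ᵀ = [490555/246199, 767053/246199, -841122/246199]ᵀ.

a = 1.9925, b = 3.1156, c = -3.4164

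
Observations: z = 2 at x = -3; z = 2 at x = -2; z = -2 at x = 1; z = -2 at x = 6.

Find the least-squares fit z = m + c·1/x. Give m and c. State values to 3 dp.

m = 0.245, c = -2.939

Forming AᵀA = [[4, 1/3]; [1/3, 25/18]] and Aᵀz = [0, -4]ᵀ gives AᵀA·[m, c]ᵀ = Aᵀz.
Eliminating c: (25/18)·(row 1) − (1/3)·(row 2) gives (49/9)·m = (25/18)·0 − (1/3)·(-4) = 4/3, so m = 12/49.
Then c = ((-4) − (1/3)·(12/49))/(25/18) = -144/49.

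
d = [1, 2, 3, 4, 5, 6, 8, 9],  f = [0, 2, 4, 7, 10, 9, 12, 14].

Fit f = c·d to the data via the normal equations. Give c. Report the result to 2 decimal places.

c = 1.57

Setting ∂/∂c … = 0 gives: 236·c = 370.
(Σd·d = 236, Σd·f = 370.)
c = 370/236 = 1.5678.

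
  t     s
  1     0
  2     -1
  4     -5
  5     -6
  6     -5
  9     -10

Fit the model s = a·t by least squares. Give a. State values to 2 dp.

a = -1.06

Setting ∂/∂a … = 0 gives: 163·a = -172.
(Σt·t = 163, Σt·s = -172.)
Hence a = -172 / 163 ≈ -1.05521.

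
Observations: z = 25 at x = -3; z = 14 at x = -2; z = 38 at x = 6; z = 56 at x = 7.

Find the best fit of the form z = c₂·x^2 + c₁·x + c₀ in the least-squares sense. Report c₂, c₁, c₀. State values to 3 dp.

c₂ = 1.611, c₁ = -3.383, c₀ = 0.545

Sums needed: Σx^2·x^2 = 3794, Σx^2·x = 524, Σx^2 = 98, Σx·x = 98, Σx = 8, Σ1 = 4.
Moment sums: Σx^2·z = 4393, Σx·z = 517, Σz = 133.
Row-reducing yields c₂ = 29/18, c₁ = -2497/738, c₀ = 67/123.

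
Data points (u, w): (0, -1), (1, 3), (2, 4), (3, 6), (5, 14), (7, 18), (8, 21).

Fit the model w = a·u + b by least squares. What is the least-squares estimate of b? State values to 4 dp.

b = -0.8711

The normal system XᵀX·[a, b]ᵀ = Xᵀw is [[152, 26]; [26, 7]]·[a, b]ᵀ = [393, 65]ᵀ.
Determinant 152·7 − 26² = 388.
a = (393·7 − 26·65)/388 = 1061/388; b = (152·65 − 26·393)/388 = -169/194.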